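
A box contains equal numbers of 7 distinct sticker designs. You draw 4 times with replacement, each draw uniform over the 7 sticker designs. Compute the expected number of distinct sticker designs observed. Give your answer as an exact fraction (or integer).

Let Xⱼ=1 if type j appears at least once. P(Xⱼ=1) = 1 − ((7−1)/7)^4 = 1105/2401.
E[#distinct] = 7·1105/2401 = 1105/343.

1105/343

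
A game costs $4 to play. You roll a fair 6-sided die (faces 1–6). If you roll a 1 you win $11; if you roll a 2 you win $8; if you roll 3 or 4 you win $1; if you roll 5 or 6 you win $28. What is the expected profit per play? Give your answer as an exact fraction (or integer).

E[payout] = (1/3)·1 + (1/6)·8 + (1/6)·11 + (1/3)·28 = 77/6
Expected profit = 77/6 − 4 = 53/6

53/6 dollars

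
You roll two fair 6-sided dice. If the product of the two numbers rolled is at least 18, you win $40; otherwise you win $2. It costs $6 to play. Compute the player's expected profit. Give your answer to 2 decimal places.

$6.56

E[payout] = (13/18)·2 + (5/18)·40 = 113/9
Expected profit = 113/9 − 6 = 59/9 ≈ $6.56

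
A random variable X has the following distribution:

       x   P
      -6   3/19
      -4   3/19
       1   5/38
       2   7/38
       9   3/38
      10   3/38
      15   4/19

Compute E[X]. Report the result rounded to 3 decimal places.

E[X] = (3/19)·(-6) + (3/19)·(-4) + (5/38)·1 + (7/38)·2 + (3/38)·9 + (3/38)·10 + (4/19)·15
     = 68/19 ≈ 3.579

3.579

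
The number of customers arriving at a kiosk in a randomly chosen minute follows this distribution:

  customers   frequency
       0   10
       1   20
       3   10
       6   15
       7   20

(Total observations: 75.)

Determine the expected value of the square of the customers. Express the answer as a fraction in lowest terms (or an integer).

326/15

Total = 75, so P(customers=0) = 10/75, etc.
E[X²] = (2/15)·0 + (4/15)·1 + (2/15)·9 + (1/5)·36 + (4/15)·49
     = 326/15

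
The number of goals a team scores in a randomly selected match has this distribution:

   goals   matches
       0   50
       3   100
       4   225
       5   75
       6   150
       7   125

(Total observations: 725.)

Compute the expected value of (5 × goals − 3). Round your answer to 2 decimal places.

20.10

Total = 725, so P(goals=0) = 50/725, etc.
E[5x-3] = (2/29)·(-3) + (4/29)·12 + (9/29)·17 + (3/29)·22 + (6/29)·27 + (5/29)·32
     = 583/29 ≈ 20.10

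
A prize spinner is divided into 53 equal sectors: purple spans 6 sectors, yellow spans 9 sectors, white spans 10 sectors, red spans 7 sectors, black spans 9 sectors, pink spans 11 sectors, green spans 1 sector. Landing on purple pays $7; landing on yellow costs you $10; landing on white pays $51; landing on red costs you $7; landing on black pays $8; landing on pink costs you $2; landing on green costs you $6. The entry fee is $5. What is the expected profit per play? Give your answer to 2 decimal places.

$3.62

E[payout] = (6/53)·7 + (9/53)·(-10) + (10/53)·51 + (7/53)·(-7) + (9/53)·8 + (11/53)·(-2) + (1/53)·(-6) = 457/53
Expected profit = 457/53 − 5 = 192/53 ≈ $3.62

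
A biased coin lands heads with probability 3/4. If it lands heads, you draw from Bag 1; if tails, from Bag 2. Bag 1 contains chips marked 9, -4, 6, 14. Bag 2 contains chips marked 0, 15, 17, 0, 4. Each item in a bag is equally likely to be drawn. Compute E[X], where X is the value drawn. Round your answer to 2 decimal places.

6.49

E[X | Bag 1] = (9 − 4 + 6 + 14)/4 = 25/4
E[X | Bag 2] = (0 + 15 + 17 + 0 + 4)/5 = 36/5
E[X] = (3/4)·25/4 + (1/4)·36/5 = 519/80 ≈ 6.49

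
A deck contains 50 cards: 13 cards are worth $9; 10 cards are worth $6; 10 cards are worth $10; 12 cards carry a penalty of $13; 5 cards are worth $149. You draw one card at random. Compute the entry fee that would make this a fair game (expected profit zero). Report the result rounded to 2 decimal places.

$17.32

E[payout] = (13/50)·9 + (10/50)·6 + (10/50)·10 + (12/50)·(-13) + (5/50)·149 = 433/25
Fair fee = E[payout] = 433/25 ≈ $17.32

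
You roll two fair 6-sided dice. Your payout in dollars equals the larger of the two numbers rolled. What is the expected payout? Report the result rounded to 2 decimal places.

Distribution of the larger of the two numbers rolled: 1 w.p. 1/36, 2 w.p. 1/12, 3 w.p. 5/36, 4 w.p. 7/36, 5 w.p. 1/4, 6 w.p. 11/36
E[payout] = (1/36)·1 + (1/12)·2 + (5/36)·3 + (7/36)·4 + (1/4)·5 + (11/36)·6 = 161/36
≈ $4.47

$4.47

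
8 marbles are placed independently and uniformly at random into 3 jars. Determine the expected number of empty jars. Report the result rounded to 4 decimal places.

0.1171

Let Xⱼ=1 if jar j is empty. P(Xⱼ=1) = ((3-1)/3)^8 = 256/6561.
By linearity, E[#empty] = 3·256/6561 = 256/2187.
≈ 0.1171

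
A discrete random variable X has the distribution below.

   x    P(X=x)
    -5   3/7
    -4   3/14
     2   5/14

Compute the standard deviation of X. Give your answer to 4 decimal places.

E[X] = -16/7, E[X²] = 109/7
Var(X) = E[X²] − (E[X])² = 109/7 − 256/49 = 507/49
SD(X) = √(507/49) ≈ 3.2167

3.2167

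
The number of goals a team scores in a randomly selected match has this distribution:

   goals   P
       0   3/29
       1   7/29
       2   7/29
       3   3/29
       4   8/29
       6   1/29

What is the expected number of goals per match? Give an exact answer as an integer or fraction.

E[X] = (3/29)·0 + (7/29)·1 + (7/29)·2 + (3/29)·3 + (8/29)·4 + (1/29)·6
     = 68/29

68/29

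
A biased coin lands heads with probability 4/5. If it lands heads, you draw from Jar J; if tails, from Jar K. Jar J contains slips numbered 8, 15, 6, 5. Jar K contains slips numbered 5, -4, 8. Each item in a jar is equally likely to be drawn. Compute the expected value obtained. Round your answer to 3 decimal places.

E[X | Jar J] = (8 + 15 + 6 + 5)/4 = 17/2
E[X | Jar K] = (5 − 4 + 8)/3 = 3
E[X] = (4/5)·17/2 + (1/5)·3 = 37/5 ≈ 7.400

7.400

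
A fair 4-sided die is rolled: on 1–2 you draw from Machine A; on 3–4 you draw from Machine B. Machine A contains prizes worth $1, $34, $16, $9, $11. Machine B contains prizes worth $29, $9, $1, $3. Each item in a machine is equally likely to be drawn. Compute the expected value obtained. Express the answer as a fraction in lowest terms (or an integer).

E[X | Machine A] = (1 + 34 + 16 + 9 + 11)/5 = 71/5
E[X | Machine B] = (29 + 9 + 1 + 3)/4 = 21/2
E[X] = (1/2)·71/5 + (1/2)·21/2 = 247/20

247/20 dollars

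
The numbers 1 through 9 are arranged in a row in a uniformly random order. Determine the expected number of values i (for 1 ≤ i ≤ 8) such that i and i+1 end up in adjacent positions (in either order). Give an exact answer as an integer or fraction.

16/9

For each i ∈ {1,…,8}, let Xᵢ = 1 if i and i+1 are adjacent. P(Xᵢ=1) = 2·(9−1)!/9! = 2/9.
By linearity, E[ΣXᵢ] = (8)·(2/9) = 16/9.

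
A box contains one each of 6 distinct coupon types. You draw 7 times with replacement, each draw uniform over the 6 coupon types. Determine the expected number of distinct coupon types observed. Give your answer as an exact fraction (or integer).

Let Xⱼ=1 if type j appears at least once. P(Xⱼ=1) = 1 − ((6−1)/6)^7 = 201811/279936.
E[#distinct] = 6·201811/279936 = 201811/46656.

201811/46656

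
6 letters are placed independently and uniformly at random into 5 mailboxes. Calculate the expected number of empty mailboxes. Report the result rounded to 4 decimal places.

1.3107

Let Xⱼ=1 if mailbox j is empty. P(Xⱼ=1) = ((5-1)/5)^6 = 4096/15625.
By linearity, E[#empty] = 5·4096/15625 = 4096/3125.
≈ 1.3107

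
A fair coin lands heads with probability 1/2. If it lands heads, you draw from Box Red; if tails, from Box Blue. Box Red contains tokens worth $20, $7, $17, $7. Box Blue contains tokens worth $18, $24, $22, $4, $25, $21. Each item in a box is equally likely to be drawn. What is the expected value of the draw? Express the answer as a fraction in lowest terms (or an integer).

E[X | Box Red] = (20 + 7 + 17 + 7)/4 = 51/4
E[X | Box Blue] = (18 + 24 + 22 + 4 + 25 + 21)/6 = 19
E[X] = (1/2)·51/4 + (1/2)·19 = 127/8

127/8 dollars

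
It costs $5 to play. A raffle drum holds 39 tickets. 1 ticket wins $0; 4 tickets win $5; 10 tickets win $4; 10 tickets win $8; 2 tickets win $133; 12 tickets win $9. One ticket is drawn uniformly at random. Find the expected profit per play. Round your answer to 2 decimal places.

$8.18

E[payout] = (1/39)·0 + (4/39)·5 + (10/39)·4 + (10/39)·8 + (2/39)·133 + (12/39)·9 = 514/39
Expected profit = 514/39 − 5 = 319/39 ≈ $8.18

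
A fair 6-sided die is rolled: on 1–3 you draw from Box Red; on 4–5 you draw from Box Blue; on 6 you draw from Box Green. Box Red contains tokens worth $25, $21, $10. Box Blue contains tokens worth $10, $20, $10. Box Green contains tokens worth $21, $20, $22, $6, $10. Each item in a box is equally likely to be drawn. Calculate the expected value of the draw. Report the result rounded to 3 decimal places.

$16.411

E[X | Box Red] = (25 + 21 + 10)/3 = 56/3
E[X | Box Blue] = (10 + 20 + 10)/3 = 40/3
E[X | Box Green] = (21 + 20 + 22 + 6 + 10)/5 = 79/5
E[X] = (1/2)·56/3 + (1/3)·40/3 + (1/6)·79/5 = 1477/90 ≈ 16.411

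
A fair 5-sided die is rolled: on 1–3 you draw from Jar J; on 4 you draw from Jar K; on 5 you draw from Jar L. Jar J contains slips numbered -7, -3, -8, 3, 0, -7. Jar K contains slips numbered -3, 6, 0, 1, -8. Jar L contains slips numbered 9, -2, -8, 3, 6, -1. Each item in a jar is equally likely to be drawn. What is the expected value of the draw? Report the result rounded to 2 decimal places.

-2.13

E[X | Jar J] = (-7 − 3 − 8 + 3 + 0 − 7)/6 = -11/3
E[X | Jar K] = (-3 + 6 + 0 + 1 − 8)/5 = -4/5
E[X | Jar L] = (9 − 2 − 8 + 3 + 6 − 1)/6 = 7/6
E[X] = (3/5)·(-11/3) + (1/5)·(-4/5) + (1/5)·7/6 = -319/150 ≈ -2.13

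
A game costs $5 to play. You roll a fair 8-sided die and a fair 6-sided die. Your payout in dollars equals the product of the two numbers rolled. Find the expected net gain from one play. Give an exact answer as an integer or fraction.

Distribution of the product of the two numbers rolled: 1 w.p. 1/48, 2 w.p. 1/24, 3 w.p. 1/24, 4 w.p. 1/16, 5 w.p. 1/24, 6 w.p. 1/12, …
E[payout] = (1/48)·1 + (1/24)·2 + (1/24)·3 + (1/16)·4 + (1/24)·5 + (1/12)·6 + (1/48)·7 + (1/16)·8 + (1/48)·9 + (1/24)·10 + (1/12)·12 + (1/48)·14 + (1/24)·15 + (1/24)·16 + (1/24)·18 + (1/24)·20 + (1/48)·21 + (1/16)·24 + (1/48)·25 + (1/48)·28 + (1/24)·30 + (1/48)·32 + (1/48)·35 + (1/48)·36 + (1/48)·40 + (1/48)·42 + (1/48)·48 = 63/4
Expected profit = 63/4 − 5 = 43/4

43/4 dollars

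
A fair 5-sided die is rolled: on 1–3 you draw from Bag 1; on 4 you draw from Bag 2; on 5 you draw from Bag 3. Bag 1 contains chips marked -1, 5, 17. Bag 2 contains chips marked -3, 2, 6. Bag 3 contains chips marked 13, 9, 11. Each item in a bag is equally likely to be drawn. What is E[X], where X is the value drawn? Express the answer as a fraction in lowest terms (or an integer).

E[X | Bag 1] = (-1 + 5 + 17)/3 = 7
E[X | Bag 2] = (-3 + 2 + 6)/3 = 5/3
E[X | Bag 3] = (13 + 9 + 11)/3 = 11
E[X] = (3/5)·7 + (1/5)·5/3 + (1/5)·11 = 101/15

101/15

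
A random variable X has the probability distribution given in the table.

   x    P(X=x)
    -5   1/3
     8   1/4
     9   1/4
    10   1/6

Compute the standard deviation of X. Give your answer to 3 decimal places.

6.572

E[X] = 17/4, E[X²] = 245/4
Var(X) = E[X²] − (E[X])² = 245/4 − 289/16 = 691/16
SD(X) = √(691/16) ≈ 6.572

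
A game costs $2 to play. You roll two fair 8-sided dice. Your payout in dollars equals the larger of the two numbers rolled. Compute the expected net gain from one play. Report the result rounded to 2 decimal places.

Distribution of the larger of the two numbers rolled: 1 w.p. 1/64, 2 w.p. 3/64, 3 w.p. 5/64, 4 w.p. 7/64, 5 w.p. 9/64, 6 w.p. 11/64, …
E[payout] = (1/64)·1 + (3/64)·2 + (5/64)·3 + (7/64)·4 + (9/64)·5 + (11/64)·6 + (13/64)·7 + (15/64)·8 = 93/16
Expected profit = 93/16 − 2 = 61/16 ≈ $3.81

$3.81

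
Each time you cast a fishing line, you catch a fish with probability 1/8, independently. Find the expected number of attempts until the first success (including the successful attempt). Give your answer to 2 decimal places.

8.00

For a geometric distribution, E[trials] = 1/p = 1/(1/8) = 8.
≈ 8.00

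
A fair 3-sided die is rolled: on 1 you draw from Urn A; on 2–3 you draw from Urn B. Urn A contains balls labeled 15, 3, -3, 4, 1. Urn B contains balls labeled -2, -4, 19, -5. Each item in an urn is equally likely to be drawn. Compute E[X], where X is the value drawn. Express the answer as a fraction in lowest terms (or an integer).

8/3

E[X | Urn A] = (15 + 3 − 3 + 4 + 1)/5 = 4
E[X | Urn B] = (-2 − 4 + 19 − 5)/4 = 2
E[X] = (1/3)·4 + (2/3)·2 = 8/3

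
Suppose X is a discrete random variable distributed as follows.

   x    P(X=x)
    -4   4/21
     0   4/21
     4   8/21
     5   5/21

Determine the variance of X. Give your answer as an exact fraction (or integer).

4976/441

E[X] = (4/21)·(-4) + (4/21)·0 + (8/21)·4 + (5/21)·5 = 41/21
E[X²] = (4/21)·16 + (4/21)·0 + (8/21)·16 + (5/21)·25 = 317/21
Var(X) = 317/21 − (41/21)² = 4976/441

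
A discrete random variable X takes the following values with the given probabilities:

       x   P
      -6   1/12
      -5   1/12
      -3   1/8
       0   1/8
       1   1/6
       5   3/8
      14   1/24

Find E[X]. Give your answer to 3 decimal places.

E[X] = (1/12)·(-6) + (1/12)·(-5) + (1/8)·(-3) + (1/8)·0 + (1/6)·1 + (3/8)·5 + (1/24)·14
     = 4/3 ≈ 1.333

1.333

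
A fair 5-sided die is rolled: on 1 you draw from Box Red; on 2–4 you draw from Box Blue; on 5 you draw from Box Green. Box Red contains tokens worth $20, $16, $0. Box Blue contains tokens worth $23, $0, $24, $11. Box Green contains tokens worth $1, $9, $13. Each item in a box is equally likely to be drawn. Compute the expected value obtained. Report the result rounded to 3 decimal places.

$12.633

E[X | Box Red] = (20 + 16 + 0)/3 = 12
E[X | Box Blue] = (23 + 0 + 24 + 11)/4 = 29/2
E[X | Box Green] = (1 + 9 + 13)/3 = 23/3
E[X] = (1/5)·12 + (3/5)·29/2 + (1/5)·23/3 = 379/30 ≈ 12.633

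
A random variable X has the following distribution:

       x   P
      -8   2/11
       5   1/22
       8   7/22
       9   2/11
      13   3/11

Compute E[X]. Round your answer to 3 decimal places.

6.500

E[X] = (2/11)·(-8) + (1/22)·5 + (7/22)·8 + (2/11)·9 + (3/11)·13
     = 13/2 ≈ 6.500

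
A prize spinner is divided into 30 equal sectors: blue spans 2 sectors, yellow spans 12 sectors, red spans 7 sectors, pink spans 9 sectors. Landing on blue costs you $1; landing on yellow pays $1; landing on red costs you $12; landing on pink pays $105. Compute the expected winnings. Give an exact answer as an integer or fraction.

E[payout] = (2/30)·(-1) + (12/30)·1 + (7/30)·(-12) + (9/30)·105 = 871/30

871/30 dollars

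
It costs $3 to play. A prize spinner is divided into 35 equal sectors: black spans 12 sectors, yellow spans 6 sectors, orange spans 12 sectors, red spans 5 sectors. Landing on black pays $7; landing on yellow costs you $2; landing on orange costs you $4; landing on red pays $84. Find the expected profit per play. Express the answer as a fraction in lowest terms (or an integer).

339/35 dollars

E[payout] = (12/35)·7 + (6/35)·(-2) + (12/35)·(-4) + (5/35)·84 = 444/35
Expected profit = 444/35 − 3 = 339/35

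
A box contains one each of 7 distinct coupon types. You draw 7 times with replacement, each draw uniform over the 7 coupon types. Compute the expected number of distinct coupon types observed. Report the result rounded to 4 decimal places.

Let Xⱼ=1 if type j appears at least once. P(Xⱼ=1) = 1 − ((7−1)/7)^7 = 543607/823543.
E[#distinct] = 7·543607/823543 = 543607/117649.
≈ 4.6206

4.6206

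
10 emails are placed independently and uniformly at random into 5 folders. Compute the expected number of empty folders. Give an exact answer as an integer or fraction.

1048576/1953125

Let Xⱼ=1 if folder j is empty. P(Xⱼ=1) = ((5-1)/5)^10 = 1048576/9765625.
By linearity, E[#empty] = 5·1048576/9765625 = 1048576/1953125.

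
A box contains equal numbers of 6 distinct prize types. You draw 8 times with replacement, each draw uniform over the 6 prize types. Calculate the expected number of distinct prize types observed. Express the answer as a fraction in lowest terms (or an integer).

Let Xⱼ=1 if type j appears at least once. P(Xⱼ=1) = 1 − ((6−1)/6)^8 = 1288991/1679616.
E[#distinct] = 6·1288991/1679616 = 1288991/279936.

1288991/279936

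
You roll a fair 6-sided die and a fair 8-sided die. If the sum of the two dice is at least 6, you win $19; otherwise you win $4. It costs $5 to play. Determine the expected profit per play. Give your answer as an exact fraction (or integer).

E[payout] = (5/24)·4 + (19/24)·19 = 127/8
Expected profit = 127/8 − 5 = 87/8

87/8 dollars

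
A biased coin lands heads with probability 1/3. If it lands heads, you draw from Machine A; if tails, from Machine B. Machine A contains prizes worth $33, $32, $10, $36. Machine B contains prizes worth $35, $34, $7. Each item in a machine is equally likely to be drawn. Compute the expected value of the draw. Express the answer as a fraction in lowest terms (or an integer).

941/36 dollars

E[X | Machine A] = (33 + 32 + 10 + 36)/4 = 111/4
E[X | Machine B] = (35 + 34 + 7)/3 = 76/3
E[X] = (1/3)·111/4 + (2/3)·76/3 = 941/36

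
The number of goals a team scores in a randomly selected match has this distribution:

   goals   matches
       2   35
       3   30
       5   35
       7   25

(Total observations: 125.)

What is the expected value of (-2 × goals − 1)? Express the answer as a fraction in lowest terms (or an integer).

Total = 125, so P(goals=2) = 35/125, etc.
E[-2x-1] = (7/25)·(-5) + (6/25)·(-7) + (7/25)·(-11) + (1/5)·(-15)
     = -229/25

-229/25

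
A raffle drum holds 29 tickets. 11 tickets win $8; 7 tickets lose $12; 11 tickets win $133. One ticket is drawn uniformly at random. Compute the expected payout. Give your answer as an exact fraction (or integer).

1467/29 dollars

E[payout] = (11/29)·8 + (7/29)·(-12) + (11/29)·133 = 1467/29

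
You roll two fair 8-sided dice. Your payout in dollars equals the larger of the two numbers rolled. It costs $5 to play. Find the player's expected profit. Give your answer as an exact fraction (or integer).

13/16 dollars

Distribution of the larger of the two numbers rolled: 1 w.p. 1/64, 2 w.p. 3/64, 3 w.p. 5/64, 4 w.p. 7/64, 5 w.p. 9/64, 6 w.p. 11/64, …
E[payout] = (1/64)·1 + (3/64)·2 + (5/64)·3 + (7/64)·4 + (9/64)·5 + (11/64)·6 + (13/64)·7 + (15/64)·8 = 93/16
Expected profit = 93/16 − 5 = 13/16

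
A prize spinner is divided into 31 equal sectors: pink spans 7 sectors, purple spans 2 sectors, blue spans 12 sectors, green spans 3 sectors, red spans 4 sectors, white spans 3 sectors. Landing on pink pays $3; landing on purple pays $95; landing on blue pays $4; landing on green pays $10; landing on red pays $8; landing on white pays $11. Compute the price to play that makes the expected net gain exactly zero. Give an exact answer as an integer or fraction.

354/31 dollars

E[payout] = (7/31)·3 + (2/31)·95 + (12/31)·4 + (3/31)·10 + (4/31)·8 + (3/31)·11 = 354/31
Fair fee = E[payout] = 354/31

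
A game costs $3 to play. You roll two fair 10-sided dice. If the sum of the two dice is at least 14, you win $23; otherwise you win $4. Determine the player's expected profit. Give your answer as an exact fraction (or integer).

158/25 dollars

E[payout] = (18/25)·4 + (7/25)·23 = 233/25
Expected profit = 233/25 − 3 = 158/25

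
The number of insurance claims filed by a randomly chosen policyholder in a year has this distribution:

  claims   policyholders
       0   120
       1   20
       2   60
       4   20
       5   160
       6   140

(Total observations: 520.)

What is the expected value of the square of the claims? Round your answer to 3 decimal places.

18.500

Total = 520, so P(claims=0) = 120/520, etc.
E[X²] = (3/13)·0 + (1/26)·1 + (3/26)·4 + (1/26)·16 + (4/13)·25 + (7/26)·36
     = 37/2 ≈ 18.500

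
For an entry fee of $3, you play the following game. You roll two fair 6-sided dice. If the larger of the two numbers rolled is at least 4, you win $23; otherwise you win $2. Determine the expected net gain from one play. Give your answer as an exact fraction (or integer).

E[payout] = (1/4)·2 + (3/4)·23 = 71/4
Expected profit = 71/4 − 3 = 59/4

59/4 dollars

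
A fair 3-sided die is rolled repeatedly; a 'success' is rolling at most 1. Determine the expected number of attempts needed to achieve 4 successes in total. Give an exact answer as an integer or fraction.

By linearity (sum of 4 independent geometric waits), E[trials] = 4/p = 4/(1/3) = 12.

12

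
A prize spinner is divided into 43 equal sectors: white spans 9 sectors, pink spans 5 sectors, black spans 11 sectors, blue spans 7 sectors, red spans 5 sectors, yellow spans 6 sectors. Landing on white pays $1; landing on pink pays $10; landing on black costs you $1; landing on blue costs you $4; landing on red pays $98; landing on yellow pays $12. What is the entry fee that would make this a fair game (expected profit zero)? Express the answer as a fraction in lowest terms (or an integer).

E[payout] = (9/43)·1 + (5/43)·10 + (11/43)·(-1) + (7/43)·(-4) + (5/43)·98 + (6/43)·12 = 582/43
Fair fee = E[payout] = 582/43

582/43 dollars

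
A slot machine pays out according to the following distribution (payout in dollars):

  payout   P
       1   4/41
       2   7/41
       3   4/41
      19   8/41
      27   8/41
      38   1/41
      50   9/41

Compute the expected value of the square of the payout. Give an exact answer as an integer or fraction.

32732/41

E[X²] = (4/41)·1 + (7/41)·4 + (4/41)·9 + (8/41)·361 + (8/41)·729 + (1/41)·1444 + (9/41)·2500
     = 32732/41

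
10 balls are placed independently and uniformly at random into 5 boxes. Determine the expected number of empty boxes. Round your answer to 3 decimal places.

0.537

Let Xⱼ=1 if box j is empty. P(Xⱼ=1) = ((5-1)/5)^10 = 1048576/9765625.
By linearity, E[#empty] = 5·1048576/9765625 = 1048576/1953125.
≈ 0.537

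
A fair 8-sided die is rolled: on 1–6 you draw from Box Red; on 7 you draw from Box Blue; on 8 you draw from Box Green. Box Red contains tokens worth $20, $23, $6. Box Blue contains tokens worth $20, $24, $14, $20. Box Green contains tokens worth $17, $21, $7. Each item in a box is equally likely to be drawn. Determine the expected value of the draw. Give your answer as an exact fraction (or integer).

E[X | Box Red] = (20 + 23 + 6)/3 = 49/3
E[X | Box Blue] = (20 + 24 + 14 + 20)/4 = 39/2
E[X | Box Green] = (17 + 21 + 7)/3 = 15
E[X] = (3/4)·49/3 + (1/8)·39/2 + (1/8)·15 = 265/16

265/16 dollars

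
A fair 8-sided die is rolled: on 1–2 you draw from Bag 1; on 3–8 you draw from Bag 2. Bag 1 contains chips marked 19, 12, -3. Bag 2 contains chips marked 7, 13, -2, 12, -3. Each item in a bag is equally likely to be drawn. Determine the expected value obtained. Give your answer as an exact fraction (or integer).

E[X | Bag 1] = (19 + 12 − 3)/3 = 28/3
E[X | Bag 2] = (7 + 13 − 2 + 12 − 3)/5 = 27/5
E[X] = (1/4)·28/3 + (3/4)·27/5 = 383/60

383/60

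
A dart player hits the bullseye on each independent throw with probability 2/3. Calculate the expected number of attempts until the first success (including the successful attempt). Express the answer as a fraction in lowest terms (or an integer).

For a geometric distribution, E[trials] = 1/p = 1/(2/3) = 3/2.

3/2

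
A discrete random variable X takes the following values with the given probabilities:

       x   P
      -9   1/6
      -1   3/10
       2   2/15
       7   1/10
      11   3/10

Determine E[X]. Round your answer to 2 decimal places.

2.47

E[X] = (1/6)·(-9) + (3/10)·(-1) + (2/15)·2 + (1/10)·7 + (3/10)·11
     = 37/15 ≈ 2.47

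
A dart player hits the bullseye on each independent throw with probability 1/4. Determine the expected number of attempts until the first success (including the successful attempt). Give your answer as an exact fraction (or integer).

For a geometric distribution, E[trials] = 1/p = 1/(1/4) = 4.

4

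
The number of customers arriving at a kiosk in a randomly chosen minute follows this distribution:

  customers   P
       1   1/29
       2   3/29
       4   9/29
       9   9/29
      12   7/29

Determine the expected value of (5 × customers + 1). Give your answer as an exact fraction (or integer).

1069/29

E[5x+1] = (1/29)·6 + (3/29)·11 + (9/29)·21 + (9/29)·46 + (7/29)·61
     = 1069/29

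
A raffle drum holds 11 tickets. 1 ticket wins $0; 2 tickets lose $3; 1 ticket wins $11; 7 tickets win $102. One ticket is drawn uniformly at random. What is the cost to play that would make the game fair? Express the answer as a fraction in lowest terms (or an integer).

719/11 dollars

E[payout] = (1/11)·0 + (2/11)·(-3) + (1/11)·11 + (7/11)·102 = 719/11
Fair fee = E[payout] = 719/11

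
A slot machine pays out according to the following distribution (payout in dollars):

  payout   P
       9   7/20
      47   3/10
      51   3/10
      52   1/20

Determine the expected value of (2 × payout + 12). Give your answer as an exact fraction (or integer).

E[2x+12] = (7/20)·30 + (3/10)·106 + (3/10)·114 + (1/20)·116
     = 823/10

823/10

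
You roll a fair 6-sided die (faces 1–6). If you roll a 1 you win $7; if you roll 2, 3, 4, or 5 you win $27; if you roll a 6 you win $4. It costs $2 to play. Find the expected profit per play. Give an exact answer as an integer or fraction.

107/6 dollars

E[payout] = (1/6)·4 + (1/6)·7 + (2/3)·27 = 119/6
Expected profit = 119/6 − 2 = 107/6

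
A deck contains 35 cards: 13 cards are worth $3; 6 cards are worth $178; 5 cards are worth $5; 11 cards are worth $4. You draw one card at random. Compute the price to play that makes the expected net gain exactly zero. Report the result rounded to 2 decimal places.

E[payout] = (13/35)·3 + (6/35)·178 + (5/35)·5 + (11/35)·4 = 168/5
Fair fee = E[payout] = 168/5 ≈ $33.60

$33.60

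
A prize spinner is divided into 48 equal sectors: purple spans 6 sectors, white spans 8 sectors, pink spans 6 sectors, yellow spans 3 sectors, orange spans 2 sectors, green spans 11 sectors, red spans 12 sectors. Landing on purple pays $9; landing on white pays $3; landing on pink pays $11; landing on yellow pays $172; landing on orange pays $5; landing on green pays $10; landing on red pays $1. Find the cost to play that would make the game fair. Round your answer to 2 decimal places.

E[payout] = (6/48)·9 + (8/48)·3 + (6/48)·11 + (3/48)·172 + (2/48)·5 + (11/48)·10 + (12/48)·1 = 33/2
Fair fee = E[payout] = 33/2 ≈ $16.50

$16.50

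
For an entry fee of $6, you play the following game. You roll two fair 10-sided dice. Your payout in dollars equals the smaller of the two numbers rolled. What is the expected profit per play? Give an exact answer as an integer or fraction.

Distribution of the smaller of the two numbers rolled: 1 w.p. 19/100, 2 w.p. 17/100, 3 w.p. 3/20, 4 w.p. 13/100, 5 w.p. 11/100, 6 w.p. 9/100, …
E[payout] = (19/100)·1 + (17/100)·2 + (3/20)·3 + (13/100)·4 + (11/100)·5 + (9/100)·6 + (7/100)·7 + (1/20)·8 + (3/100)·9 + (1/100)·10 = 77/20
Expected profit = 77/20 − 6 = -43/20

-43/20 dollars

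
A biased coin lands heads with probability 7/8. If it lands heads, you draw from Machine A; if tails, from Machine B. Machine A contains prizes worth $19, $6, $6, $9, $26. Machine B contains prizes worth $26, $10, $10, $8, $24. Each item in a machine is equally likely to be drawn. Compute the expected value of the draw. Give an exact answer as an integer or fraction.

E[X | Machine A] = (19 + 6 + 6 + 9 + 26)/5 = 66/5
E[X | Machine B] = (26 + 10 + 10 + 8 + 24)/5 = 78/5
E[X] = (7/8)·66/5 + (1/8)·78/5 = 27/2

27/2 dollars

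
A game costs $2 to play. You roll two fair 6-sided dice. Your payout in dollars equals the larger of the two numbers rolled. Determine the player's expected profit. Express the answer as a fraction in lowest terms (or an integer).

Distribution of the larger of the two numbers rolled: 1 w.p. 1/36, 2 w.p. 1/12, 3 w.p. 5/36, 4 w.p. 7/36, 5 w.p. 1/4, 6 w.p. 11/36
E[payout] = (1/36)·1 + (1/12)·2 + (5/36)·3 + (7/36)·4 + (1/4)·5 + (11/36)·6 = 161/36
Expected profit = 161/36 − 2 = 89/36

89/36 dollars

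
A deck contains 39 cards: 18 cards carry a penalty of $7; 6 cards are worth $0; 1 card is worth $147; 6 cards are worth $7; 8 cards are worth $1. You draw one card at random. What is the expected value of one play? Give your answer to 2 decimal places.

E[payout] = (18/39)·(-7) + (6/39)·0 + (1/39)·147 + (6/39)·7 + (8/39)·1 = 71/39
≈ $1.82

$1.82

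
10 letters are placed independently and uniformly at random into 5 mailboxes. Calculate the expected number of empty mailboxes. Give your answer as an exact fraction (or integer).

1048576/1953125

Let Xⱼ=1 if mailbox j is empty. P(Xⱼ=1) = ((5-1)/5)^10 = 1048576/9765625.
By linearity, E[#empty] = 5·1048576/9765625 = 1048576/1953125.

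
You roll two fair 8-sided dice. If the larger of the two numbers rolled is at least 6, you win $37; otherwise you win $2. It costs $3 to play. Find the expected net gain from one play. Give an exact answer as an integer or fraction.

1301/64 dollars

E[payout] = (25/64)·2 + (39/64)·37 = 1493/64
Expected profit = 1493/64 − 3 = 1301/64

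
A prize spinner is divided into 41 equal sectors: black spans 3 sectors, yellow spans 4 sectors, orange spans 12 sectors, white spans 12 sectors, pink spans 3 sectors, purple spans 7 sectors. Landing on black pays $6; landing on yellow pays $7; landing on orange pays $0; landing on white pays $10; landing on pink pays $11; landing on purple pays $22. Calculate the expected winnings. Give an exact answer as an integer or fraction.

E[payout] = (3/41)·6 + (4/41)·7 + (12/41)·0 + (12/41)·10 + (3/41)·11 + (7/41)·22 = 353/41

353/41 dollars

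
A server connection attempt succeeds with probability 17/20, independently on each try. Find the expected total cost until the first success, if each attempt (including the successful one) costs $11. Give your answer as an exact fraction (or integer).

E[#attempts] = 1/p = 20/17; E[cost] = 11·20/17 = 220/17.

220/17 dollars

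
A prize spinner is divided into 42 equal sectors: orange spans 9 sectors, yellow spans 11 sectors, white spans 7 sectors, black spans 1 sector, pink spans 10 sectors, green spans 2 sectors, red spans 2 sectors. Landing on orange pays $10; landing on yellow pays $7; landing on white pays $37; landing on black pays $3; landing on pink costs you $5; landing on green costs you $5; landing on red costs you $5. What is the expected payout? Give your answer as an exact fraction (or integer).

E[payout] = (9/42)·10 + (11/42)·7 + (7/42)·37 + (1/42)·3 + (10/42)·(-5) + (2/42)·(-5) + (2/42)·(-5) = 359/42

359/42 dollars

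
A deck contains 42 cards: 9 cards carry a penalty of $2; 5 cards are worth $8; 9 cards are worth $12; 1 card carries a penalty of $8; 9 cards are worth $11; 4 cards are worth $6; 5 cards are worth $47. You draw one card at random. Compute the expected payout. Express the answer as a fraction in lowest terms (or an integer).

80/7 dollars

E[payout] = (9/42)·(-2) + (5/42)·8 + (9/42)·12 + (1/42)·(-8) + (9/42)·11 + (4/42)·6 + (5/42)·47 = 80/7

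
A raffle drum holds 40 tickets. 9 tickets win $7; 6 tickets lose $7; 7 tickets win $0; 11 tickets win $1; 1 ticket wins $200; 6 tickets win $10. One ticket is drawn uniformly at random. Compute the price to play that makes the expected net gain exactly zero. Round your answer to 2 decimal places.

E[payout] = (9/40)·7 + (6/40)·(-7) + (7/40)·0 + (11/40)·1 + (1/40)·200 + (6/40)·10 = 73/10
Fair fee = E[payout] = 73/10 ≈ $7.30

$7.30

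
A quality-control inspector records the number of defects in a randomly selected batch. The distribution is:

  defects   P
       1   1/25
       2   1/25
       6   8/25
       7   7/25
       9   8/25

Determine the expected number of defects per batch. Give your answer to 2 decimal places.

6.88

E[X] = (1/25)·1 + (1/25)·2 + (8/25)·6 + (7/25)·7 + (8/25)·9
     = 172/25 ≈ 6.88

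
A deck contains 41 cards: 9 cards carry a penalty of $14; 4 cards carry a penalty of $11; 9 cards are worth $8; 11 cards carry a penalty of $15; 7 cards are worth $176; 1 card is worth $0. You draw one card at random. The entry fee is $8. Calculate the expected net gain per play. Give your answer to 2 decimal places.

$15.63

E[payout] = (9/41)·(-14) + (4/41)·(-11) + (9/41)·8 + (11/41)·(-15) + (7/41)·176 + (1/41)·0 = 969/41
Expected profit = 969/41 − 8 = 641/41 ≈ $15.63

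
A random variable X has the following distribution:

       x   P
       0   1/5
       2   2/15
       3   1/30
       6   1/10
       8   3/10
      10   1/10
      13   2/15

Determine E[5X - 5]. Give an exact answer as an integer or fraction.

E[5x-5] = (1/5)·(-5) + (2/15)·5 + (1/30)·10 + (1/10)·25 + (3/10)·35 + (1/10)·45 + (2/15)·60
     = 51/2

51/2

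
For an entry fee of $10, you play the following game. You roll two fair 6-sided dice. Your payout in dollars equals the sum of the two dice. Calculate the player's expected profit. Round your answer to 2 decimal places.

-$3.00

Distribution of the sum of the two dice: 2 w.p. 1/36, 3 w.p. 1/18, 4 w.p. 1/12, 5 w.p. 1/9, 6 w.p. 5/36, 7 w.p. 1/6, …
E[payout] = (1/36)·2 + (1/18)·3 + (1/12)·4 + (1/9)·5 + (5/36)·6 + (1/6)·7 + (5/36)·8 + (1/9)·9 + (1/12)·10 + (1/18)·11 + (1/36)·12 = 7
Expected profit = 7 − 10 = -3 ≈ -$3.00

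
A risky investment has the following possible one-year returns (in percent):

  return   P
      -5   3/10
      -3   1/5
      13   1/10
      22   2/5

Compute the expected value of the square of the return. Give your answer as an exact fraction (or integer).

E[X²] = (3/10)·25 + (1/5)·9 + (1/10)·169 + (2/5)·484
     = 1099/5

1099/5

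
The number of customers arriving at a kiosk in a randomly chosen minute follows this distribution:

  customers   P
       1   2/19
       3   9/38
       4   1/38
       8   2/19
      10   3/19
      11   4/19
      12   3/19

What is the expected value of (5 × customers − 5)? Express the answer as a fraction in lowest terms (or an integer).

E[5x-5] = (2/19)·0 + (9/38)·10 + (1/38)·15 + (2/19)·35 + (3/19)·45 + (4/19)·50 + (3/19)·55
     = 1245/38

1245/38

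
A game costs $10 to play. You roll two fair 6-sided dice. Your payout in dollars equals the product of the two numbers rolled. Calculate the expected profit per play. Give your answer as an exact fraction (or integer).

Distribution of the product of the two numbers rolled: 1 w.p. 1/36, 2 w.p. 1/18, 3 w.p. 1/18, 4 w.p. 1/12, 5 w.p. 1/18, 6 w.p. 1/9, …
E[payout] = (1/36)·1 + (1/18)·2 + (1/18)·3 + (1/12)·4 + (1/18)·5 + (1/9)·6 + (1/18)·8 + (1/36)·9 + (1/18)·10 + (1/9)·12 + (1/18)·15 + (1/36)·16 + (1/18)·18 + (1/18)·20 + (1/18)·24 + (1/36)·25 + (1/18)·30 + (1/36)·36 = 49/4
Expected profit = 49/4 − 10 = 9/4

9/4 dollars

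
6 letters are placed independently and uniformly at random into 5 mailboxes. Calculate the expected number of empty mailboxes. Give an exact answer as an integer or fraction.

4096/3125

Let Xⱼ=1 if mailbox j is empty. P(Xⱼ=1) = ((5-1)/5)^6 = 4096/15625.
By linearity, E[#empty] = 5·4096/15625 = 4096/3125.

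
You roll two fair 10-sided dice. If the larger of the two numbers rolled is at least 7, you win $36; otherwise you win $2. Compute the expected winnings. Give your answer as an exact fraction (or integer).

E[payout] = (9/25)·2 + (16/25)·36 = 594/25

594/25 dollars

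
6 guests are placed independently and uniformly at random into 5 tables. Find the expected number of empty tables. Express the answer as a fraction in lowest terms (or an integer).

4096/3125

Let Xⱼ=1 if table j is empty. P(Xⱼ=1) = ((5-1)/5)^6 = 4096/15625.
By linearity, E[#empty] = 5·4096/15625 = 4096/3125.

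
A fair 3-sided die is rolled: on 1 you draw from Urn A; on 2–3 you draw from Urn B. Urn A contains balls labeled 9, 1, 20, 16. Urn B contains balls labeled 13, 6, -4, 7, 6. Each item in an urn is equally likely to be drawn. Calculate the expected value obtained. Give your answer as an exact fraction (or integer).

E[X | Urn A] = (9 + 1 + 20 + 16)/4 = 23/2
E[X | Urn B] = (13 + 6 − 4 + 7 + 6)/5 = 28/5
E[X] = (1/3)·23/2 + (2/3)·28/5 = 227/30

227/30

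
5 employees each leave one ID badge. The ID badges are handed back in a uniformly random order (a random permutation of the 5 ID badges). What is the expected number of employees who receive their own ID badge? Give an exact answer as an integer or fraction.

1

Let Xᵢ = 1 if person i gets their own ID badge. For each i, P(Xᵢ=1) = 1/5.
By linearity of expectation, E[X₁+…+X_5] = 5·(1/5) = 1.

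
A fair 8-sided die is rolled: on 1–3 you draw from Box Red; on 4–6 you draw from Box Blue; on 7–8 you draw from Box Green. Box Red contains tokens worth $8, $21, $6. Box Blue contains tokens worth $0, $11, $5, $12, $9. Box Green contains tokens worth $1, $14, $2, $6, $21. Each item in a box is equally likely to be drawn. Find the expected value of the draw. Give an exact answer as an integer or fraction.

187/20 dollars

E[X | Box Red] = (8 + 21 + 6)/3 = 35/3
E[X | Box Blue] = (0 + 11 + 5 + 12 + 9)/5 = 37/5
E[X | Box Green] = (1 + 14 + 2 + 6 + 21)/5 = 44/5
E[X] = (3/8)·35/3 + (3/8)·37/5 + (1/4)·44/5 = 187/20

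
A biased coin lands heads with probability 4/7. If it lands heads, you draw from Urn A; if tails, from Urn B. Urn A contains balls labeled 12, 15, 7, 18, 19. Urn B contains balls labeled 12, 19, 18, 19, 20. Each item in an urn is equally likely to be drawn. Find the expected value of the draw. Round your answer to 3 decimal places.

E[X | Urn A] = (12 + 15 + 7 + 18 + 19)/5 = 71/5
E[X | Urn B] = (12 + 19 + 18 + 19 + 20)/5 = 88/5
E[X] = (4/7)·71/5 + (3/7)·88/5 = 548/35 ≈ 15.657

15.657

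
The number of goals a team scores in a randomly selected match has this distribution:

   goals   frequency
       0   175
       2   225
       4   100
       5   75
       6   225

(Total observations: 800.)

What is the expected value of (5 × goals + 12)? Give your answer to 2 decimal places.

28.09

Total = 800, so P(goals=0) = 175/800, etc.
E[5x+12] = (7/32)·12 + (9/32)·22 + (1/8)·32 + (3/32)·37 + (9/32)·42
     = 899/32 ≈ 28.09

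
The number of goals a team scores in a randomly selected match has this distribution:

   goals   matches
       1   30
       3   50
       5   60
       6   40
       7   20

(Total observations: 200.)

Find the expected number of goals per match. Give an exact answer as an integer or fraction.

Total = 200, so P(goals=1) = 30/200, etc.
E[X] = (3/20)·1 + (1/4)·3 + (3/10)·5 + (1/5)·6 + (1/10)·7
     = 43/10

43/10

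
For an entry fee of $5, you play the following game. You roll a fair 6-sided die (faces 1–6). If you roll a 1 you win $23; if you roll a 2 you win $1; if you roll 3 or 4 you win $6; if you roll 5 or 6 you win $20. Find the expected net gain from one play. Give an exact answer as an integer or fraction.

E[payout] = (1/6)·1 + (1/3)·6 + (1/3)·20 + (1/6)·23 = 38/3
Expected profit = 38/3 − 5 = 23/3

23/3 dollars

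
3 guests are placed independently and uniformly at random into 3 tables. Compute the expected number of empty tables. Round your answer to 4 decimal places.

0.8889

Let Xⱼ=1 if table j is empty. P(Xⱼ=1) = ((3-1)/3)^3 = 8/27.
By linearity, E[#empty] = 3·8/27 = 8/9.
≈ 0.8889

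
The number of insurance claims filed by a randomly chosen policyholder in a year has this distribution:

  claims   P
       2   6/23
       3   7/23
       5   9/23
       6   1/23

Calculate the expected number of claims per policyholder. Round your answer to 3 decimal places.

E[X] = (6/23)·2 + (7/23)·3 + (9/23)·5 + (1/23)·6
     = 84/23 ≈ 3.652

3.652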